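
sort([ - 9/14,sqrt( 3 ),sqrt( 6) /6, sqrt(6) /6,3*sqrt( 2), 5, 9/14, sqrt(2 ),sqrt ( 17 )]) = [ - 9/14, sqrt (6 )/6, sqrt (6 )/6,9/14,sqrt ( 2 ),sqrt ( 3 ),sqrt( 17), 3*sqrt( 2 ),5] 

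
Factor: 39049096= 2^3*97^1 * 50321^1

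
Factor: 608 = 2^5* 19^1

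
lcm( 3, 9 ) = 9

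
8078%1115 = 273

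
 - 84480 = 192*( - 440)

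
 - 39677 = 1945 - 41622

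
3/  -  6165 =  - 1 + 2054/2055 = -0.00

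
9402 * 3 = 28206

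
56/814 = 28/407 = 0.07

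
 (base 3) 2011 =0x3A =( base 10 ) 58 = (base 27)24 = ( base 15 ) 3D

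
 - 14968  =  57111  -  72079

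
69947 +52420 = 122367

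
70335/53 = 1327+4/53 = 1327.08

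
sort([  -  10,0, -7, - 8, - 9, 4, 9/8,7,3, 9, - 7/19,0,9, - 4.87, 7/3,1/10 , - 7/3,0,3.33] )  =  [ - 10,-9,  -  8, - 7,  -  4.87, - 7/3 ,  -  7/19,0, 0  ,  0,  1/10, 9/8,7/3,3,3.33,4,7, 9,9] 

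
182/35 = 5  +  1/5=5.20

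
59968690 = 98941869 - 38973179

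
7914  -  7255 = 659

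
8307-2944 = 5363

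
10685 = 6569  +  4116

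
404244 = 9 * 44916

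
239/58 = 4 + 7/58 = 4.12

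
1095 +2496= 3591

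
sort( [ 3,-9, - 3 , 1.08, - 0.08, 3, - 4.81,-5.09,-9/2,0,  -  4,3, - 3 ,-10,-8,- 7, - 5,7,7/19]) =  [ - 10, - 9,  -  8,-7 ,-5.09, - 5, - 4.81, - 9/2,-4, - 3,-3,- 0.08,0,7/19, 1.08, 3,3,3, 7]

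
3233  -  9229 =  - 5996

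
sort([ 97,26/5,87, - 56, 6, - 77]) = [ - 77, - 56,26/5, 6,87,97]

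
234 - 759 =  - 525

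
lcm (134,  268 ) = 268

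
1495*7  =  10465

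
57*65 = 3705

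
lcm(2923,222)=17538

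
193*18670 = 3603310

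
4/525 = 4/525 =0.01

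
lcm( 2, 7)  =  14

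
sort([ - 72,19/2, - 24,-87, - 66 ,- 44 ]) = [ -87,  -  72,- 66, - 44,-24,19/2]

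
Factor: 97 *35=5^1 * 7^1*97^1 =3395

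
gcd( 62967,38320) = 1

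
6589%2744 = 1101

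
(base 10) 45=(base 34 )1b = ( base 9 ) 50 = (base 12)39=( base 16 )2D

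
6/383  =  6/383= 0.02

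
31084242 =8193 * 3794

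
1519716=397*3828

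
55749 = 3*18583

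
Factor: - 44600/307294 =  - 100/689 = - 2^2*5^2*13^( - 1)* 53^ (  -  1 )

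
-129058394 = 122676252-251734646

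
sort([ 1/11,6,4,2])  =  [1/11,  2,4,6 ]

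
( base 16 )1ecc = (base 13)3786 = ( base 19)12FI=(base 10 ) 7884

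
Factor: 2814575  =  5^2*112583^1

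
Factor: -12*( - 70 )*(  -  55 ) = -2^3*3^1*5^2*7^1*11^1 = -46200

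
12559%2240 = 1359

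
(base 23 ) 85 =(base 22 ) 8D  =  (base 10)189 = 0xBD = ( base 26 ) 77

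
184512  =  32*5766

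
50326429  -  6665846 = 43660583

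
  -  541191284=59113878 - 600305162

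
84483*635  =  53646705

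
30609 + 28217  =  58826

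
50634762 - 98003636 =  - 47368874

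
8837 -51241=-42404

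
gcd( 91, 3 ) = 1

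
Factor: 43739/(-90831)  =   - 3^( - 1)*13^ ( - 1) * 17^(-1) * 137^( - 1)*191^1*229^1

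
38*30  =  1140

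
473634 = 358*1323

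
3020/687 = 4+272/687 =4.40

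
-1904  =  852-2756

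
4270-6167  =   - 1897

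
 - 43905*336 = -14752080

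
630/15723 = 70/1747= 0.04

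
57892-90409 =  - 32517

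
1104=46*24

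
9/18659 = 9/18659  =  0.00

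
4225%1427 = 1371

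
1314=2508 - 1194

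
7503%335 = 133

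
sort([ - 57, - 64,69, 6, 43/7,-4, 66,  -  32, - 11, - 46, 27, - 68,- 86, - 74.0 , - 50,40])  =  [-86,  -  74.0,-68 , - 64,- 57, - 50,-46, - 32, - 11,  -  4,  6, 43/7,27, 40, 66,69 ]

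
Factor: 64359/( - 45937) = -3^2*71^( - 1)*647^ ( - 1 )*7151^1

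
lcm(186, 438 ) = 13578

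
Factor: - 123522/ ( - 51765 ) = 346/145 = 2^1 * 5^( - 1)*  29^( - 1 )* 173^1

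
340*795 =270300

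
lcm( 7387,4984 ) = 413672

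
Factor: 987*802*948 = 750412152 = 2^3*3^2*7^1*47^1 * 79^1*401^1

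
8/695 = 8/695 =0.01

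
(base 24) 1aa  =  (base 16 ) 33a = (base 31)QK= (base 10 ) 826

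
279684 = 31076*9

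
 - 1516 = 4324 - 5840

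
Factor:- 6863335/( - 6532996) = 2^( - 2 )*5^1*1372667^1 * 1633249^( - 1)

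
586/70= 293/35= 8.37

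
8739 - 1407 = 7332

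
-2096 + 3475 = 1379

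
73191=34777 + 38414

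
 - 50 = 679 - 729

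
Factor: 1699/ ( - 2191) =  - 7^( - 1 )*313^ ( - 1)*1699^1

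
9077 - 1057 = 8020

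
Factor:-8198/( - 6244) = 2^( - 1)*7^(-1)*223^( -1 ) *4099^1=4099/3122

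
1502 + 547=2049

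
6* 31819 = 190914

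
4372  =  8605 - 4233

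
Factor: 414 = 2^1*3^2*23^1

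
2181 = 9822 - 7641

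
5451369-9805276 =-4353907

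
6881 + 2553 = 9434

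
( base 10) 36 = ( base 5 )121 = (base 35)11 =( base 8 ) 44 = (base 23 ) 1d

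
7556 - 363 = 7193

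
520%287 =233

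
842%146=112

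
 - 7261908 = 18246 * ( - 398 ) 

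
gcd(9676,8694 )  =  2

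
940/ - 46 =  - 470/23 = - 20.43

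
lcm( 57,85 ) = 4845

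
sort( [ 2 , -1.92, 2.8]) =[ - 1.92,2, 2.8] 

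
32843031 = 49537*663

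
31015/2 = 15507 + 1/2 = 15507.50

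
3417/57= 59 + 18/19 = 59.95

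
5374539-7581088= -2206549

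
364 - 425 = - 61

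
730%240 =10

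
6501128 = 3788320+2712808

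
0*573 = 0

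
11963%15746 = 11963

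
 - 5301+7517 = 2216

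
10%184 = 10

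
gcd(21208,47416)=8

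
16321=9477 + 6844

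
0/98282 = 0 = 0.00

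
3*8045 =24135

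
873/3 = 291 = 291.00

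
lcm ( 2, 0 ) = 0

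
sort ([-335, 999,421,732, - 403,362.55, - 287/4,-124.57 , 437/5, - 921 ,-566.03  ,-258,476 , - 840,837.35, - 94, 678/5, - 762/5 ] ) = [ - 921,-840,-566.03, - 403,  -  335, - 258,-762/5, - 124.57,-94,-287/4,  437/5, 678/5, 362.55,421,476, 732,837.35, 999 ] 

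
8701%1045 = 341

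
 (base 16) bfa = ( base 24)57I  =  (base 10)3066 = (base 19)897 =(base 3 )11012120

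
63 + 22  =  85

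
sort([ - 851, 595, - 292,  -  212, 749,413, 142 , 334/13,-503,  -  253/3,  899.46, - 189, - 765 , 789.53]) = [ - 851,  -  765, - 503,- 292,  -  212, - 189, - 253/3,334/13,  142,413,595, 749,  789.53,899.46]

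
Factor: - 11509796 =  - 2^2*67^2*641^1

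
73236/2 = 36618 = 36618.00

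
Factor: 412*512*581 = 2^11*7^1*83^1* 103^1 = 122558464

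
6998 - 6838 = 160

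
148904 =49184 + 99720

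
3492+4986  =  8478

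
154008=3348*46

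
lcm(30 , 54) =270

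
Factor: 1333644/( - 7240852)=-333411/1810213  =  -3^1*13^1 * 83^1 * 103^1 * 1810213^( - 1) 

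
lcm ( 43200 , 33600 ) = 302400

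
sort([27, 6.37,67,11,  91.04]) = [6.37,  11,27,67, 91.04] 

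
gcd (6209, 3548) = 887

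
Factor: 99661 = 99661^1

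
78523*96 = 7538208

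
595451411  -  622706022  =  -27254611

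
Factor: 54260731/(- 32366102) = - 2^( - 1 ) * 7^1 * 59^( - 1 ) *103^( - 1 )*1019^1 *2663^( - 1)*7607^1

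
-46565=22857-69422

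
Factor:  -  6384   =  -2^4*3^1*7^1*19^1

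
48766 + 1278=50044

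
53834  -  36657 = 17177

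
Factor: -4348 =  - 2^2*1087^1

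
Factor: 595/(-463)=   -  5^1*7^1*17^1*463^( - 1 ) 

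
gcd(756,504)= 252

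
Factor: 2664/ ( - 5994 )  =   - 2^2 *3^ ( - 2 ) = -4/9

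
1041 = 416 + 625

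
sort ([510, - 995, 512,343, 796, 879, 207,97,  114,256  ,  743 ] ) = [ - 995, 97,114,  207, 256,343, 510,512,743,796, 879]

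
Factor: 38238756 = 2^2*3^1*787^1*4049^1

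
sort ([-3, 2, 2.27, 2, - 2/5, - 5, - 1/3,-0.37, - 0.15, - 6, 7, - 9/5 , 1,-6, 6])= [ - 6, - 6, - 5, - 3, - 9/5, - 2/5,-0.37, - 1/3, - 0.15, 1, 2,  2, 2.27, 6,7 ]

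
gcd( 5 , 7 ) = 1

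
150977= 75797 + 75180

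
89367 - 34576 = 54791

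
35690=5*7138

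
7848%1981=1905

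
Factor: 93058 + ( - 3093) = 5^1 * 19^1*947^1 = 89965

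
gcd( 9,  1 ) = 1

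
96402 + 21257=117659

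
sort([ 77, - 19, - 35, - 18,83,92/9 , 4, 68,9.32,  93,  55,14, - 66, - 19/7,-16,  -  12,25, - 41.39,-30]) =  [  -  66,  -  41.39, - 35,-30, - 19,  -  18, - 16, - 12,-19/7,4,  9.32,92/9 , 14,25 , 55, 68,  77, 83, 93 ] 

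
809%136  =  129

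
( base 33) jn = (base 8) 1212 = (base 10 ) 650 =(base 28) n6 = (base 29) mc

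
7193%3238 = 717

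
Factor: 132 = 2^2 * 3^1*11^1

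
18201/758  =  18201/758=24.01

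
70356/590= 35178/295=119.25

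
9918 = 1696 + 8222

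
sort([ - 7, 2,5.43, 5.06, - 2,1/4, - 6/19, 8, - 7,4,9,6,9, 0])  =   [ -7, - 7, - 2, - 6/19,0,1/4,2,4,5.06 , 5.43, 6,8,  9,9 ]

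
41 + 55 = 96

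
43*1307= 56201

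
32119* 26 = 835094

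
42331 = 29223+13108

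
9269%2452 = 1913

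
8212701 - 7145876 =1066825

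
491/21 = 491/21=   23.38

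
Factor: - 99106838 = - 2^1*17^1*227^1 * 12841^1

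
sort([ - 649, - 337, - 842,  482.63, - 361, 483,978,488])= [ - 842, - 649, - 361,-337, 482.63,  483,488,978]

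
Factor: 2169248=2^5*67789^1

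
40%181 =40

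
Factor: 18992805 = 3^1*5^1*13^1*173^1*563^1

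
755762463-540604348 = 215158115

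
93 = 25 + 68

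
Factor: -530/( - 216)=2^( - 2 )*3^( - 3)*5^1*53^1  =  265/108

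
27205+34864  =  62069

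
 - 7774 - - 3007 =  - 4767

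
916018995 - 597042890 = 318976105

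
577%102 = 67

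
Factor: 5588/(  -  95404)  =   - 11^1*17^( - 1) *23^ ( - 1)*61^(  -  1 )*127^1 = - 1397/23851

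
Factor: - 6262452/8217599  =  -2^2*3^2*7^1*13^( - 1)* 24851^1*632123^( - 1) 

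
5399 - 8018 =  - 2619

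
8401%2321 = 1438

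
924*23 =21252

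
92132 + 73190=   165322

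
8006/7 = 8006/7 =1143.71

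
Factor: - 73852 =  - 2^2*37^1*499^1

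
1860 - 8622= - 6762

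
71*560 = 39760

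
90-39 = 51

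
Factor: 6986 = 2^1*7^1*499^1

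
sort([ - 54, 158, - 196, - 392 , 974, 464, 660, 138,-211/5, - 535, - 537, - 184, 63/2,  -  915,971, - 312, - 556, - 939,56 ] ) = [ - 939,-915, - 556, - 537, - 535, - 392, - 312,-196, - 184, - 54, - 211/5, 63/2,56, 138,158, 464,660,971, 974] 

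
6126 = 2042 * 3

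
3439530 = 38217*90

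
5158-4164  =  994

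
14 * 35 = 490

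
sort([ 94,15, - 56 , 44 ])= [ - 56,  15 , 44, 94] 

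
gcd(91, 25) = 1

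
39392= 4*9848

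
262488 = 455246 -192758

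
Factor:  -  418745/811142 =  - 2^( - 1) *5^1*89^1*431^ ( - 1 ) = - 445/862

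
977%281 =134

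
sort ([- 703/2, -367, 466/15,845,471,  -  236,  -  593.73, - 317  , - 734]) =[-734, - 593.73,  -  367,  -  703/2,  -  317,-236 , 466/15, 471,845]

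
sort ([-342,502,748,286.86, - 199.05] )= [ - 342,-199.05,286.86,502, 748] 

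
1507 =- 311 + 1818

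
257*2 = 514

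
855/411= 2 + 11/137 = 2.08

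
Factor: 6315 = 3^1*5^1*421^1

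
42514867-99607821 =  -  57092954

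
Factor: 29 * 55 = 5^1*11^1*29^1 = 1595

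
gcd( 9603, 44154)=99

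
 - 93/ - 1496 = 93/1496 = 0.06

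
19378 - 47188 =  - 27810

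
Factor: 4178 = 2^1* 2089^1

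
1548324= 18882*82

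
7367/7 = 1052 + 3/7 = 1052.43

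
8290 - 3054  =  5236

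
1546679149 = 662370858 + 884308291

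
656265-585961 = 70304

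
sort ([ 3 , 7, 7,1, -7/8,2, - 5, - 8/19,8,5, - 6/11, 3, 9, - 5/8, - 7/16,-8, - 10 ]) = [-10, - 8, - 5,-7/8,-5/8, - 6/11 , - 7/16,-8/19, 1,2,3,3,5,7, 7,8,9]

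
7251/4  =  1812+3/4 = 1812.75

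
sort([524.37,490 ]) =[ 490,524.37] 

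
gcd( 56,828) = 4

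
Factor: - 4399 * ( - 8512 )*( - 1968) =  - 73690358784 = - 2^10*3^1 * 7^1*19^1*41^1*53^1*83^1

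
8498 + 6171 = 14669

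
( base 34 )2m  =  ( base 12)76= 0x5A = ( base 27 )39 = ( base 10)90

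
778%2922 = 778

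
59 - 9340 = -9281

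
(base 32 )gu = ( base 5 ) 4132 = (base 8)1036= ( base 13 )329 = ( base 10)542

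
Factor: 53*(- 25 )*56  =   -2^3*5^2*7^1 * 53^1 = - 74200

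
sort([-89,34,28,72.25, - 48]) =[ - 89 , - 48,  28,34,72.25]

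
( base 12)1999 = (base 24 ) 5al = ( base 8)6105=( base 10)3141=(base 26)4GL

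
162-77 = 85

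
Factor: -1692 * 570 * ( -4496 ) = 2^7*3^3*5^1*19^1 * 47^1* 281^1 = 4336122240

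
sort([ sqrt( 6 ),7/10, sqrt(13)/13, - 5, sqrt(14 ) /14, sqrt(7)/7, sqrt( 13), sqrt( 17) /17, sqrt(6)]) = [ -5, sqrt(17)/17, sqrt(14)/14,  sqrt( 13 ) /13, sqrt (7) /7, 7/10, sqrt(6 ), sqrt (6 ), sqrt( 13)]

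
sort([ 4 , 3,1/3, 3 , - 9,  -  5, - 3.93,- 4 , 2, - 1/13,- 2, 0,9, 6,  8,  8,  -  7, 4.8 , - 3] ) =[ - 9 , - 7,- 5, - 4, - 3.93, - 3,- 2, - 1/13,0, 1/3,  2, 3,3,4,  4.8, 6, 8, 8,  9]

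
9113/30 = 303 + 23/30 = 303.77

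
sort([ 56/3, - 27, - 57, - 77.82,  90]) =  [- 77.82, - 57  , - 27, 56/3,90]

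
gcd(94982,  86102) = 2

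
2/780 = 1/390 = 0.00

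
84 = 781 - 697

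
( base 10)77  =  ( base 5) 302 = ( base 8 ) 115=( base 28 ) 2L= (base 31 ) 2F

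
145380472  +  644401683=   789782155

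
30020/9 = 3335 + 5/9 = 3335.56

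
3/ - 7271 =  - 1  +  7268/7271 = - 0.00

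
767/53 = 14  +  25/53 = 14.47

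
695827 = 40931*17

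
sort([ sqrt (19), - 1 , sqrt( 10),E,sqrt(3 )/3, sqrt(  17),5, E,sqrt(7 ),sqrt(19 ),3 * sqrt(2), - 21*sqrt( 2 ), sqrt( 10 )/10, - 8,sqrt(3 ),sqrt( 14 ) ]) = [ - 21*sqrt(2 ), - 8, - 1,sqrt( 10)/10 , sqrt( 3 )/3, sqrt( 3 ),sqrt( 7 ),E,E, sqrt ( 10 ) , sqrt( 14 ), sqrt( 17),3*sqrt(2 ),sqrt( 19 ),sqrt(19),5]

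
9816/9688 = 1227/1211 = 1.01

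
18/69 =6/23= 0.26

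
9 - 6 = 3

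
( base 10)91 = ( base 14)67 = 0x5b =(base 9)111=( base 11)83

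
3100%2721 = 379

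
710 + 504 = 1214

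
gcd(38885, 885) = 5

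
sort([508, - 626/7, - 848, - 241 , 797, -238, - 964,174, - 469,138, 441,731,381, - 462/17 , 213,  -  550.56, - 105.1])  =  [ - 964,-848, - 550.56, - 469, - 241, - 238, - 105.1, - 626/7, - 462/17,138,174,213,381,441, 508, 731,797 ] 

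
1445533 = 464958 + 980575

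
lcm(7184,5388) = 21552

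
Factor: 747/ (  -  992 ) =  - 2^( - 5)*3^2*31^( - 1 )*83^1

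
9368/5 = 1873+3/5 = 1873.60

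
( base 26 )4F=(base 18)6b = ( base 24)4N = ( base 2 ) 1110111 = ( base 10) 119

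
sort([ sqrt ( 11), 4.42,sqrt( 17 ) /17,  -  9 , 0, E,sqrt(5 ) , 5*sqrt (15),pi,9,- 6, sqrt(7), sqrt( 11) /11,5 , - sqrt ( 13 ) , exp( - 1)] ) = [-9, - 6, - sqrt(13) , 0 , sqrt(17) /17, sqrt (11)/11 , exp( -1 ), sqrt( 5), sqrt(7), E,pi,sqrt( 11), 4.42 , 5 , 9, 5 * sqrt( 15 )]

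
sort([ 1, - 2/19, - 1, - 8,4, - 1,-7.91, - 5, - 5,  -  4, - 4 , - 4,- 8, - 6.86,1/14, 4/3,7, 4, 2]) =[- 8,  -  8, - 7.91, - 6.86, - 5, - 5, - 4, - 4, - 4, - 1, - 1,  -  2/19, 1/14, 1, 4/3, 2,  4,4, 7 ]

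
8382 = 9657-1275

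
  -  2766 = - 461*6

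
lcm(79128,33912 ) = 237384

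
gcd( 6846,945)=21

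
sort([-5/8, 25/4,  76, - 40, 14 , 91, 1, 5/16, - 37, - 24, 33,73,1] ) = [ -40, - 37,-24, - 5/8,  5/16 , 1,  1,25/4, 14,33, 73 , 76,91]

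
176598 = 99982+76616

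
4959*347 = 1720773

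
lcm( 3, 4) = 12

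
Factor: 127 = 127^1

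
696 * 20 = 13920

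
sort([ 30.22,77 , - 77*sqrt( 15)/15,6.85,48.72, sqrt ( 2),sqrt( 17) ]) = [-77*sqrt ( 15)/15,sqrt( 2), sqrt(17),6.85,30.22,  48.72, 77]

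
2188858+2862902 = 5051760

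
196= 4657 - 4461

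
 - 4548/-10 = 454 + 4/5 = 454.80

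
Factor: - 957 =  - 3^1*11^1*29^1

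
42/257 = 42/257= 0.16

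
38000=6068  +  31932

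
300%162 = 138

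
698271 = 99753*7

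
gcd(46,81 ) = 1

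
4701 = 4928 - 227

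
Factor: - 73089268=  -2^2*7^1*149^1 * 17519^1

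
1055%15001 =1055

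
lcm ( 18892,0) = 0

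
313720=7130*44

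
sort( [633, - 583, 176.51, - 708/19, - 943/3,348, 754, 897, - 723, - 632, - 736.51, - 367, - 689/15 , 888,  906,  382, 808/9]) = [-736.51, - 723, - 632 , - 583,-367, - 943/3, - 689/15,-708/19,808/9, 176.51, 348,382,633 , 754,888,  897,906 ] 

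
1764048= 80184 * 22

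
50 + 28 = 78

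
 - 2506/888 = - 1253/444 = - 2.82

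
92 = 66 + 26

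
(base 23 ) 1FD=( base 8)1567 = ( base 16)377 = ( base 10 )887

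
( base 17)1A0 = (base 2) 111001011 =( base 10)459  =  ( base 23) jm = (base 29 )FO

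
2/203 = 2/203 = 0.01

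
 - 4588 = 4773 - 9361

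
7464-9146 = -1682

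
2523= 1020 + 1503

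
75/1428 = 25/476  =  0.05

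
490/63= 70/9 = 7.78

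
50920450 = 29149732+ 21770718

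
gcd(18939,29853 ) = 321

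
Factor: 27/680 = 2^( - 3 )*3^3*5^(- 1) * 17^ ( -1)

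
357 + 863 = 1220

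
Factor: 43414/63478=7^2*17^( - 1) *443^1*1867^ ( - 1) = 21707/31739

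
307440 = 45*6832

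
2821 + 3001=5822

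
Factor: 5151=3^1*17^1*101^1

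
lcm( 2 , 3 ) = 6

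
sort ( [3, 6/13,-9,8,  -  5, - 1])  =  [ - 9, - 5 , - 1,6/13,3,8] 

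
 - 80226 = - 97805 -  - 17579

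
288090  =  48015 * 6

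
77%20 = 17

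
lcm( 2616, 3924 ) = 7848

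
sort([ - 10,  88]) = [ - 10, 88]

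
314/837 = 314/837  =  0.38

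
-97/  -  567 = 97/567 =0.17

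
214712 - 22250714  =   - 22036002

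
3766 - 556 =3210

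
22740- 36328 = -13588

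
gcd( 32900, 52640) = 6580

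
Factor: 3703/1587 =3^( - 1)*7^1 =7/3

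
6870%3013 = 844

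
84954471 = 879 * 96649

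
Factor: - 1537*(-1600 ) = 2^6 *5^2*29^1 * 53^1 =2459200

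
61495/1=61495 = 61495.00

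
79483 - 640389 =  - 560906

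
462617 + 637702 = 1100319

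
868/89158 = 434/44579=0.01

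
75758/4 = 18939 + 1/2 = 18939.50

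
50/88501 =50/88501 =0.00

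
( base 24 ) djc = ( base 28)a44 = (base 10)7956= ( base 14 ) 2C84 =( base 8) 17424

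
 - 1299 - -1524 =225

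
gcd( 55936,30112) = 32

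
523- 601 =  - 78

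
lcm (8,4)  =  8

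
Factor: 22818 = 2^1* 3^1*3803^1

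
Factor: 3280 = 2^4* 5^1*41^1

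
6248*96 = 599808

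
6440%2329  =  1782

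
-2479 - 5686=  - 8165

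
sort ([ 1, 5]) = [1,5 ]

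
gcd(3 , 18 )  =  3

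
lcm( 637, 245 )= 3185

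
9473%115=43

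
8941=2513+6428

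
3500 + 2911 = 6411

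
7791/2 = 3895+1/2 = 3895.50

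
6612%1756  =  1344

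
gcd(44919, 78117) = 3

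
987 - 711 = 276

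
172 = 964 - 792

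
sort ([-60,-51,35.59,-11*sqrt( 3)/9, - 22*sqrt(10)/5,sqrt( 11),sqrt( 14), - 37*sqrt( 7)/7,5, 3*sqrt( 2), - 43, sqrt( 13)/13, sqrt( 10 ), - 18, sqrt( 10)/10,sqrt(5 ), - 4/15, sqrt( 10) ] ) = [-60,  -  51, - 43,-18, - 37 * sqrt(7)/7,  -  22* sqrt (10)/5,-11*sqrt( 3)/9,- 4/15,sqrt(13 )/13,sqrt( 10 )/10, sqrt( 5),sqrt( 10 ),sqrt( 10),sqrt( 11),sqrt( 14 ),3*sqrt( 2),  5, 35.59 ] 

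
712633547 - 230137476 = 482496071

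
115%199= 115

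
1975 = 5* 395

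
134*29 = 3886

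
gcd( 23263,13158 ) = 43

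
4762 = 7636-2874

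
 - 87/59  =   - 2 + 31/59 =- 1.47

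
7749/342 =22 + 25/38 = 22.66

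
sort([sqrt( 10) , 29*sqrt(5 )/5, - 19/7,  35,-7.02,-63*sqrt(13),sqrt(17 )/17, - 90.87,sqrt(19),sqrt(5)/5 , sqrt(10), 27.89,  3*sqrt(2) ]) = [ - 63*sqrt(13),-90.87, - 7.02, - 19/7 , sqrt(17)/17,sqrt( 5) /5,sqrt(10 ), sqrt( 10 ),3*sqrt(2),sqrt(19),29 * sqrt(5 ) /5, 27.89 , 35]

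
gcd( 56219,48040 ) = 1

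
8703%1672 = 343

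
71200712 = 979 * 72728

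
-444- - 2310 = 1866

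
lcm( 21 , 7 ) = 21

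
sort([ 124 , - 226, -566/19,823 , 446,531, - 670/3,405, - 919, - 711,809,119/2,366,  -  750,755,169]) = [ - 919, - 750,  -  711,-226, - 670/3,- 566/19 , 119/2,124, 169,366,405,446,531,755,809, 823 ]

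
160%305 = 160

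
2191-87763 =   -  85572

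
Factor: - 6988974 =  - 2^1*3^1*1164829^1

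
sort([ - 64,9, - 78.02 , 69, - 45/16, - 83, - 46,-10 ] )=[ - 83, - 78.02,-64, -46, - 10, - 45/16, 9 , 69 ] 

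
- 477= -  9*53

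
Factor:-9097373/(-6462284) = 2^(-2)*67^( - 1 )*101^1*24113^(-1) * 90073^1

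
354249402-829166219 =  - 474916817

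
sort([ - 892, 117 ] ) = [ - 892, 117]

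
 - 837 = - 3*279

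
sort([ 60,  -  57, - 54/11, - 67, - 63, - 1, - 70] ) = [  -  70, - 67, - 63,  -  57, -54/11, - 1,60 ]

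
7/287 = 1/41 = 0.02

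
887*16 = 14192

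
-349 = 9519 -9868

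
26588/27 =984+20/27 = 984.74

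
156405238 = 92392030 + 64013208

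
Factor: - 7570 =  - 2^1 * 5^1*757^1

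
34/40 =17/20  =  0.85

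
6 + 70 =76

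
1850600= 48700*38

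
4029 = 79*51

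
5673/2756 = 2+161/2756 = 2.06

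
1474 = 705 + 769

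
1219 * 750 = 914250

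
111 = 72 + 39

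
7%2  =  1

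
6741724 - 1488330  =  5253394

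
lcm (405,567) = 2835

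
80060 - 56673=23387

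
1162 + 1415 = 2577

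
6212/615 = 10 + 62/615=   10.10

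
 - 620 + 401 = - 219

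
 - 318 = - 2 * 159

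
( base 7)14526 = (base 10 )4038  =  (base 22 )87c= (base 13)1AB8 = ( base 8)7706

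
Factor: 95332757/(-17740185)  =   - 3^(  -  1 )*5^( - 1) * 13^1 * 37^1*198197^1*1182679^(  -  1) 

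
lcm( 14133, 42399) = 42399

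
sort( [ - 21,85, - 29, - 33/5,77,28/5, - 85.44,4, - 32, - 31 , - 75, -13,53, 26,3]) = [ - 85.44, - 75, - 32, - 31, - 29,- 21, - 13, - 33/5,3,4,28/5,26,53,77,85] 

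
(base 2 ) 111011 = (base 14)43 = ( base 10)59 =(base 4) 323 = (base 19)32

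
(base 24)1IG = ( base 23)1lc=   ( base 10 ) 1024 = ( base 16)400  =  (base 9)1357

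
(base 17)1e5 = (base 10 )532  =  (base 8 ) 1024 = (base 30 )hm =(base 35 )f7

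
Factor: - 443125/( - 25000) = 709/40 = 2^( - 3)*5^( - 1)*709^1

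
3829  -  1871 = 1958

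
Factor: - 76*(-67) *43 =218956 = 2^2 *19^1*43^1* 67^1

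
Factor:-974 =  - 2^1*487^1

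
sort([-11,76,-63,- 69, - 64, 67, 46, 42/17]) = [ - 69,-64, - 63, - 11, 42/17, 46, 67,76]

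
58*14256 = 826848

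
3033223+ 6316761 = 9349984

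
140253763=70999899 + 69253864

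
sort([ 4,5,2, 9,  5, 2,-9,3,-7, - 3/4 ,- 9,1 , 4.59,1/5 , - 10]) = [ - 10, - 9 , - 9, - 7, - 3/4,1/5, 1, 2,2,3,4,4.59,5,5,9]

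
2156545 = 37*58285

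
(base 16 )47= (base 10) 71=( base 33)25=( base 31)29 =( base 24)2N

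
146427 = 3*48809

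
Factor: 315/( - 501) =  - 105/167 = -3^1*5^1*7^1*167^(-1 ) 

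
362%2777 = 362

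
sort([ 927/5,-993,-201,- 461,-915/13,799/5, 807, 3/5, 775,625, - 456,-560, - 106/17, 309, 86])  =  [ - 993 , - 560, - 461,  -  456, - 201, - 915/13,-106/17, 3/5, 86,  799/5, 927/5, 309, 625 , 775, 807 ]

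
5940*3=17820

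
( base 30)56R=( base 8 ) 11143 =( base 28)603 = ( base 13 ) 21B1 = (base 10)4707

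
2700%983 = 734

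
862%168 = 22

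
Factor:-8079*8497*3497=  - 240059478711 =- 3^1*13^1*29^1*269^1*293^1*2693^1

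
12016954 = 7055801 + 4961153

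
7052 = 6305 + 747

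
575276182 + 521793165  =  1097069347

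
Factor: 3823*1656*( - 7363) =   -  46614328344 = -2^3*3^2*23^1*37^1*199^1*3823^1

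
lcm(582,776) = 2328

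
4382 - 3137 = 1245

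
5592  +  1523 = 7115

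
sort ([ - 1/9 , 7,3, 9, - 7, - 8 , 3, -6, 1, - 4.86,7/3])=[- 8, - 7, - 6,-4.86,- 1/9, 1, 7/3,3,3,7  ,  9]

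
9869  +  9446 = 19315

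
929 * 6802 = 6319058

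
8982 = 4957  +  4025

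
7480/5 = 1496 = 1496.00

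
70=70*1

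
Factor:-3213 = - 3^3*7^1*17^1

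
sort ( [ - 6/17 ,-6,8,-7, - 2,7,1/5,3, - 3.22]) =[ - 7, - 6, - 3.22,-2, - 6/17,1/5,3,7,8 ]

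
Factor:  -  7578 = - 2^1*3^2*421^1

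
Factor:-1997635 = -5^1*399527^1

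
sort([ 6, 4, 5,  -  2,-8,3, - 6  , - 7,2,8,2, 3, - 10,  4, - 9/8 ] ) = [- 10, - 8,-7,-6,-2,-9/8,2, 2,3, 3,  4, 4,5, 6, 8 ]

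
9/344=9/344 = 0.03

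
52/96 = 13/24 = 0.54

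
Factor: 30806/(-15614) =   -  37^ ( - 1 )*73^1 = -  73/37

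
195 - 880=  - 685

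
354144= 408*868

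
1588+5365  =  6953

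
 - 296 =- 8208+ 7912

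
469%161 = 147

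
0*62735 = 0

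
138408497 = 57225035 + 81183462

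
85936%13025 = 7786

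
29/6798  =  29/6798 = 0.00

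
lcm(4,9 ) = 36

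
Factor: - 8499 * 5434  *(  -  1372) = 63363852552  =  2^3 * 3^1*7^3 * 11^1 * 13^1* 19^1*2833^1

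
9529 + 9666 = 19195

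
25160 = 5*5032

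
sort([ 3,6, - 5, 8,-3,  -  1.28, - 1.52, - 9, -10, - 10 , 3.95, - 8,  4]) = [ - 10, - 10, - 9, - 8, - 5, - 3, - 1.52, - 1.28, 3, 3.95 , 4, 6, 8]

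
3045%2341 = 704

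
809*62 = 50158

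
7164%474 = 54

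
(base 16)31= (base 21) 27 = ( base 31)1i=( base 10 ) 49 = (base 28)1L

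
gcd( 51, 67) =1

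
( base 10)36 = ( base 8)44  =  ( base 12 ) 30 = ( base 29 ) 17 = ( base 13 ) 2A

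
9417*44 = 414348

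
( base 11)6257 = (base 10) 8290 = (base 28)ag2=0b10000001100010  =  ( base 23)ffa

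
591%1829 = 591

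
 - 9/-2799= 1/311 = 0.00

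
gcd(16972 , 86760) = 4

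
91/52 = 1 + 3/4 = 1.75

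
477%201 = 75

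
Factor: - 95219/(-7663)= 79^( - 1)*97^(  -  1)*95219^1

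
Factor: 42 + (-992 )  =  -950 = - 2^1*5^2*19^1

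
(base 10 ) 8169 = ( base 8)17751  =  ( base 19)13BI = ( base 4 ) 1333221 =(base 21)IB0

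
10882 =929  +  9953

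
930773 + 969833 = 1900606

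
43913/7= 43913/7  =  6273.29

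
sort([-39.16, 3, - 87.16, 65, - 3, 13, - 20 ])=[ - 87.16,-39.16, - 20, - 3, 3,13, 65 ]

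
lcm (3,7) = 21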